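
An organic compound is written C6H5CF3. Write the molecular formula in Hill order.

Atom tally by fragment:
  benzene ring core → C:6 H:6
  (− 1 ring H displaced by substituents)
  + CF3 → C:1 F:3
Element totals:
  C: 7
  H: 5
  F: 3

C7H5F3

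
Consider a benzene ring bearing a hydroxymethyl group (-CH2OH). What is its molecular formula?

Atom tally by fragment:
  benzene ring core → C:6 H:6
  (− 1 ring H displaced by substituents)
  + CH2OH → C:1 H:3 O:1
Element totals:
  C: 7
  H: 8
  O: 1

C7H8O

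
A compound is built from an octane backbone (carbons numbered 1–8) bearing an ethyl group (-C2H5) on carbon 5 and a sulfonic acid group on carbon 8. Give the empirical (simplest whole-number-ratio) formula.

C10H22O3S

Atom tally by fragment:
  CH3 → C:1 H:3
  CH2 → C:1 H:2
  CH2 → C:1 H:2
  CH2 → C:1 H:2
  CH(C2H5) → C:3 H:6
  CH2 → C:1 H:2
  CH2 → C:1 H:2
  CH2SO3H → C:1 H:3 S:1 O:3
Element totals:
  C: 10
  H: 22
  O: 3
  S: 1
Molecular formula: C10H22O3S.
gcd of subscripts (10, 22, 3, 1) = 1, so the empirical formula equals the molecular formula.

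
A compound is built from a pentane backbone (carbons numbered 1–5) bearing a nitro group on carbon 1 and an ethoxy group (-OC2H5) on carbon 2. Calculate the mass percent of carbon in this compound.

Atom tally by fragment:
  O2NCH2 → C:1 H:2 N:1 O:2
  CH(OC2H5) → C:3 H:6 O:1
  CH2 → C:1 H:2
  CH2 → C:1 H:2
  CH3 → C:1 H:3
Element totals:
  C: 7
  H: 15
  N: 1
  O: 3
Molecular formula: C7H15NO3.
Molar mass = 161.201 g/mol.
Mass from C: 7 × 12.011 = 84.077 g/mol.
%C = 84.077 / 161.201 × 100 = 52.16%.

52.16%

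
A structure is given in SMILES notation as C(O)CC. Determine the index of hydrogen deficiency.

0

Atom tally by fragment:
  HOCH2 → C:1 H:3 O:1
  CH2 → C:1 H:2
  CH3 → C:1 H:3
Element totals:
  C: 3
  H: 8
  O: 1
Molecular formula: C3H8O.
DoU = (2C + 2 + N − H − X) / 2 = (2·3 + 2 + 0 − 8 − 0) / 2 = 0.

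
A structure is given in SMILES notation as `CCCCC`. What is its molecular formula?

Atom tally by fragment:
  CH3 → C:1 H:3
  CH2 → C:1 H:2
  CH2 → C:1 H:2
  CH2 → C:1 H:2
  CH3 → C:1 H:3
Element totals:
  C: 5
  H: 12

C5H12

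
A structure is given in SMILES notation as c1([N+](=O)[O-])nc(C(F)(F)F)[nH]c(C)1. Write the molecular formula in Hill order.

Atom tally by fragment:
  imidazole ring core → C:3 H:4 N:2
  (− 3 ring H displaced by substituents)
  + NO2 → N:1 O:2
  + CF3 → C:1 F:3
  + CH3 → C:1 H:3
Element totals:
  C: 5
  H: 4
  F: 3
  N: 3
  O: 2

C5H4F3N3O2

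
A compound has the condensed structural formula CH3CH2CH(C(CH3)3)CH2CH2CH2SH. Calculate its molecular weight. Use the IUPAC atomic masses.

174.35 g/mol

Element totals:
  C: 10
  H: 22
  S: 1
Molecular formula: C10H22S.
  M = 10(12.011) + 22(1.008) + 32.06
    = 120.110 + 22.176 + 32.060 = 174.346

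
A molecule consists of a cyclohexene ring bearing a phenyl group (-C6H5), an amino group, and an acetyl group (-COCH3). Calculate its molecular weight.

215.30 g/mol

Atom tally by fragment:
  cyclohexene ring core → C:6 H:10
  (− 3 ring H displaced by substituents)
  + C6H5 → C:6 H:5
  + NH2 → N:1 H:2
  + COCH3 → C:2 H:3 O:1
Element totals:
  C: 14
  H: 17
  N: 1
  O: 1
Molecular formula: C14H17NO.
  M = 14(12.011) + 17(1.008) + 14.007 + 15.999
    = 168.154 + 17.136 + 14.007 + 15.999 = 215.296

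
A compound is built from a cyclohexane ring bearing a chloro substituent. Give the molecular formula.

Atom tally by fragment:
  cyclohexane ring core → C:6 H:12
  (− 1 ring H displaced by substituents)
  + Cl → Cl:1
Element totals:
  C: 6
  H: 11
  Cl: 1

C6H11Cl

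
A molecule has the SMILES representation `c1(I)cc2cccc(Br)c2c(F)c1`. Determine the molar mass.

Atom tally by fragment:
  naphthalene ring system core → C:10 H:8
  (− 3 ring H displaced by substituents)
  + I → I:1
  + Br → Br:1
  + F → F:1
Element totals:
  C: 10
  H: 5
  Br: 1
  F: 1
  I: 1
Molecular formula: C10H5BrFI.
  M = 10(12.011) + 5(1.008) + 79.904 + 18.998 + 126.904
    = 120.110 + 5.040 + 79.904 + 18.998 + 126.904 = 350.956

350.96 g/mol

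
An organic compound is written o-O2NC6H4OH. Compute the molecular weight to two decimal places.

139.11 g/mol

Atom tally by fragment:
  benzene ring core → C:6 H:6
  (− 2 ring H displaced by substituents)
  + NO2 → N:1 O:2
  + OH → O:1 H:1
Element totals:
  C: 6
  H: 5
  N: 1
  O: 3
Molecular formula: C6H5NO3.
  M = 6(12.011) + 5(1.008) + 14.007 + 3(15.999)
    = 72.066 + 5.040 + 14.007 + 47.997 = 139.110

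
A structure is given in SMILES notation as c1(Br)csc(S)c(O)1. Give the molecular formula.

Atom tally by fragment:
  thiophene ring core → C:4 H:4 S:1
  (− 3 ring H displaced by substituents)
  + Br → Br:1
  + SH → S:1 H:1
  + OH → O:1 H:1
Element totals:
  C: 4
  H: 3
  Br: 1
  O: 1
  S: 2

C4H3BrOS2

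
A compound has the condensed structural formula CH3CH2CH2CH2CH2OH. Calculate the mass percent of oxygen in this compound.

Element totals:
  C: 5
  H: 12
  O: 1
Molecular formula: C5H12O.
Molar mass = 88.150 g/mol.
Mass from O: 1 × 15.999 = 15.999 g/mol.
%O = 15.999 / 88.150 × 100 = 18.15%.

18.15%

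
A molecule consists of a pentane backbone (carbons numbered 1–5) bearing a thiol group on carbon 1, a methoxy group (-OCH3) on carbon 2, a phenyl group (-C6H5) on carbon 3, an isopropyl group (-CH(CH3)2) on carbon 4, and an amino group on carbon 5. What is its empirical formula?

C15H25NOS

Atom tally by fragment:
  HSCH2 → C:1 H:3 S:1
  CH(OCH3) → C:2 H:4 O:1
  CH(C6H5) → C:7 H:6
  CH(CH(CH3)2) → C:4 H:8
  CH2NH2 → C:1 H:4 N:1
Element totals:
  C: 15
  H: 25
  N: 1
  O: 1
  S: 1
Molecular formula: C15H25NOS.
gcd of subscripts (15, 25, 1, 1, 1) = 1, so the empirical formula equals the molecular formula.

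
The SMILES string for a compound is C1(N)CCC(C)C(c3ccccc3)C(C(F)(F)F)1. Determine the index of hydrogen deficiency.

5

Atom tally by fragment:
  cyclohexane ring core → C:6 H:12
  (− 4 ring H displaced by substituents)
  + NH2 → N:1 H:2
  + CH3 → C:1 H:3
  + C6H5 → C:6 H:5
  + CF3 → C:1 F:3
Element totals:
  C: 14
  H: 18
  F: 3
  N: 1
Molecular formula: C14H18F3N.
DoU = (2C + 2 + N − H − X) / 2 = (2·14 + 2 + 1 − 18 − 3) / 2 = 5.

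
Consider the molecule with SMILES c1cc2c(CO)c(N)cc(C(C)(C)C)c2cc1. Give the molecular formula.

Atom tally by fragment:
  naphthalene ring system core → C:10 H:8
  (− 3 ring H displaced by substituents)
  + CH2OH → C:1 H:3 O:1
  + NH2 → N:1 H:2
  + C(CH3)3 → C:4 H:9
Element totals:
  C: 15
  H: 19
  N: 1
  O: 1

C15H19NO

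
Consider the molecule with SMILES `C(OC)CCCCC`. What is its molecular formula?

Atom tally by fragment:
  CH3OCH2 → C:2 H:5 O:1
  CH2 → C:1 H:2
  CH2 → C:1 H:2
  CH2 → C:1 H:2
  CH2 → C:1 H:2
  CH3 → C:1 H:3
Element totals:
  C: 7
  H: 16
  O: 1

C7H16O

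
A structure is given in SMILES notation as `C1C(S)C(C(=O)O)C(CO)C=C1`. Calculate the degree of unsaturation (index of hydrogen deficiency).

Atom tally by fragment:
  cyclohexene ring core → C:6 H:10
  (− 3 ring H displaced by substituents)
  + SH → S:1 H:1
  + COOH → C:1 H:1 O:2
  + CH2OH → C:1 H:3 O:1
Element totals:
  C: 8
  H: 12
  O: 3
  S: 1
Molecular formula: C8H12O3S.
DoU = (2C + 2 + N − H − X) / 2 = (2·8 + 2 + 0 − 12 − 0) / 2 = 3.

3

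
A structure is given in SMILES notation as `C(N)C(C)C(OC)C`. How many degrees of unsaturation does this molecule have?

0

Atom tally by fragment:
  H2NCH2 → C:1 H:4 N:1
  CH(CH3) → C:2 H:4
  CH(OCH3) → C:2 H:4 O:1
  CH3 → C:1 H:3
Element totals:
  C: 6
  H: 15
  N: 1
  O: 1
Molecular formula: C6H15NO.
DoU = (2C + 2 + N − H − X) / 2 = (2·6 + 2 + 1 − 15 − 0) / 2 = 0.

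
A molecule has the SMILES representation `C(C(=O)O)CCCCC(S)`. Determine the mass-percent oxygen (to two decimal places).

Atom tally by fragment:
  HOOCCH2 → C:2 H:3 O:2
  CH2 → C:1 H:2
  CH2 → C:1 H:2
  CH2 → C:1 H:2
  CH2 → C:1 H:2
  CH2SH → C:1 H:3 S:1
Element totals:
  C: 7
  H: 14
  O: 2
  S: 1
Molecular formula: C7H14O2S.
Molar mass = 162.247 g/mol.
Mass from O: 2 × 15.999 = 31.998 g/mol.
%O = 31.998 / 162.247 × 100 = 19.72%.

19.72%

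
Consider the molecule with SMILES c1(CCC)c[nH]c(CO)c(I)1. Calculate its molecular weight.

Atom tally by fragment:
  pyrrole ring core → C:4 H:5 N:1
  (− 3 ring H displaced by substituents)
  + CH2CH2CH3 → C:3 H:7
  + CH2OH → C:1 H:3 O:1
  + I → I:1
Element totals:
  C: 8
  H: 12
  I: 1
  N: 1
  O: 1
Molecular formula: C8H12INO.
  M = 8(12.011) + 12(1.008) + 126.904 + 14.007 + 15.999
    = 96.088 + 12.096 + 126.904 + 14.007 + 15.999 = 265.094

265.09 g/mol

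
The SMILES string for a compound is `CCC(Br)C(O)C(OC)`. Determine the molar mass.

Atom tally by fragment:
  CH3 → C:1 H:3
  CH2 → C:1 H:2
  CH(Br) → C:1 H:1 Br:1
  CH(OH) → C:1 H:2 O:1
  CH2OCH3 → C:2 H:5 O:1
Element totals:
  C: 6
  H: 13
  Br: 1
  O: 2
Molecular formula: C6H13BrO2.
  M = 6(12.011) + 13(1.008) + 79.904 + 2(15.999)
    = 72.066 + 13.104 + 79.904 + 31.998 = 197.072

197.07 g/mol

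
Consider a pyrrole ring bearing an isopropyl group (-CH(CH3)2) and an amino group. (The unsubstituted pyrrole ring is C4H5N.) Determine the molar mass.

124.19 g/mol

Atom tally by fragment:
  pyrrole ring core → C:4 H:5 N:1
  (− 2 ring H displaced by substituents)
  + CH(CH3)2 → C:3 H:7
  + NH2 → N:1 H:2
Element totals:
  C: 7
  H: 12
  N: 2
Molecular formula: C7H12N2.
  M = 7(12.011) + 12(1.008) + 2(14.007)
    = 84.077 + 12.096 + 28.014 = 124.187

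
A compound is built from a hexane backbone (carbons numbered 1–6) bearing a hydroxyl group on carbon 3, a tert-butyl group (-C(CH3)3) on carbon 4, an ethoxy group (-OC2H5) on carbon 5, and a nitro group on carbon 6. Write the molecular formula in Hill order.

C12H25NO4

Atom tally by fragment:
  CH3 → C:1 H:3
  CH2 → C:1 H:2
  CH(OH) → C:1 H:2 O:1
  CH(C(CH3)3) → C:5 H:10
  CH(OC2H5) → C:3 H:6 O:1
  CH2NO2 → C:1 H:2 N:1 O:2
Element totals:
  C: 12
  H: 25
  N: 1
  O: 4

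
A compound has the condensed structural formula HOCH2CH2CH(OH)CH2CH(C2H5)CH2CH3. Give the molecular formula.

C9H20O2

Element totals:
  C: 9
  H: 20
  O: 2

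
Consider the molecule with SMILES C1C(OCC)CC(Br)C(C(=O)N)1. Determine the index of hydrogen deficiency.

Atom tally by fragment:
  cyclopentane ring core → C:5 H:10
  (− 3 ring H displaced by substituents)
  + OC2H5 → C:2 H:5 O:1
  + Br → Br:1
  + CONH2 → C:1 H:2 O:1 N:1
Element totals:
  C: 8
  H: 14
  Br: 1
  N: 1
  O: 2
Molecular formula: C8H14BrNO2.
DoU = (2C + 2 + N − H − X) / 2 = (2·8 + 2 + 1 − 14 − 1) / 2 = 2.

2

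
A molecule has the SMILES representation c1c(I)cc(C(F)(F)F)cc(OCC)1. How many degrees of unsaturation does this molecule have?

Atom tally by fragment:
  benzene ring core → C:6 H:6
  (− 3 ring H displaced by substituents)
  + I → I:1
  + CF3 → C:1 F:3
  + OC2H5 → C:2 H:5 O:1
Element totals:
  C: 9
  H: 8
  F: 3
  I: 1
  O: 1
Molecular formula: C9H8F3IO.
DoU = (2C + 2 + N − H − X) / 2 = (2·9 + 2 + 0 − 8 − 4) / 2 = 4.

4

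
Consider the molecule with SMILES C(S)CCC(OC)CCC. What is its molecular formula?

C8H18OS

Atom tally by fragment:
  HSCH2 → C:1 H:3 S:1
  CH2 → C:1 H:2
  CH2 → C:1 H:2
  CH(OCH3) → C:2 H:4 O:1
  CH2 → C:1 H:2
  CH2 → C:1 H:2
  CH3 → C:1 H:3
Element totals:
  C: 8
  H: 18
  O: 1
  S: 1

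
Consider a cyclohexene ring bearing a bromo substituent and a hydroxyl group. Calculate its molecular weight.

177.04 g/mol

Atom tally by fragment:
  cyclohexene ring core → C:6 H:10
  (− 2 ring H displaced by substituents)
  + Br → Br:1
  + OH → O:1 H:1
Element totals:
  C: 6
  H: 9
  Br: 1
  O: 1
Molecular formula: C6H9BrO.
  M = 6(12.011) + 9(1.008) + 79.904 + 15.999
    = 72.066 + 9.072 + 79.904 + 15.999 = 177.041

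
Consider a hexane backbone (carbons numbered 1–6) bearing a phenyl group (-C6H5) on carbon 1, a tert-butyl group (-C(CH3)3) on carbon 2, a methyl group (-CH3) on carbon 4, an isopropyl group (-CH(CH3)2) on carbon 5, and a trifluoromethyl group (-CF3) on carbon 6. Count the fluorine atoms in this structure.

Atom tally by fragment:
  C6H5CH2 → C:7 H:7
  CH(C(CH3)3) → C:5 H:10
  CH2 → C:1 H:2
  CH(CH3) → C:2 H:4
  CH(CH(CH3)2) → C:4 H:8
  CH2CF3 → C:2 H:2 F:3
Element totals:
  C: 21
  H: 33
  F: 3

3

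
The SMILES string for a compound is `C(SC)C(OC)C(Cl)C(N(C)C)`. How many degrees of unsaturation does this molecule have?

Atom tally by fragment:
  CH3SCH2 → C:2 H:5 S:1
  CH(OCH3) → C:2 H:4 O:1
  CH(Cl) → C:1 H:1 Cl:1
  CH2N(CH3)2 → C:3 H:8 N:1
Element totals:
  C: 8
  H: 18
  Cl: 1
  N: 1
  O: 1
  S: 1
Molecular formula: C8H18ClNOS.
DoU = (2C + 2 + N − H − X) / 2 = (2·8 + 2 + 1 − 18 − 1) / 2 = 0.

0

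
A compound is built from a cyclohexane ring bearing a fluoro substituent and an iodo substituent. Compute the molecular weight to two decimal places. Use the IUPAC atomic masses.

228.05 g/mol

Atom tally by fragment:
  cyclohexane ring core → C:6 H:12
  (− 2 ring H displaced by substituents)
  + F → F:1
  + I → I:1
Element totals:
  C: 6
  H: 10
  F: 1
  I: 1
Molecular formula: C6H10FI.
  M = 6(12.011) + 10(1.008) + 18.998 + 126.904
    = 72.066 + 10.080 + 18.998 + 126.904 = 228.048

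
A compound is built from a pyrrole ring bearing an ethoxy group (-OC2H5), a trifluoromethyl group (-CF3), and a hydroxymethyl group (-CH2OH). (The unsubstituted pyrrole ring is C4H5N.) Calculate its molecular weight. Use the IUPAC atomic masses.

209.17 g/mol

Atom tally by fragment:
  pyrrole ring core → C:4 H:5 N:1
  (− 3 ring H displaced by substituents)
  + OC2H5 → C:2 H:5 O:1
  + CF3 → C:1 F:3
  + CH2OH → C:1 H:3 O:1
Element totals:
  C: 8
  H: 10
  F: 3
  N: 1
  O: 2
Molecular formula: C8H10F3NO2.
  M = 8(12.011) + 10(1.008) + 3(18.998) + 14.007 + 2(15.999)
    = 96.088 + 10.080 + 56.994 + 14.007 + 31.998 = 209.167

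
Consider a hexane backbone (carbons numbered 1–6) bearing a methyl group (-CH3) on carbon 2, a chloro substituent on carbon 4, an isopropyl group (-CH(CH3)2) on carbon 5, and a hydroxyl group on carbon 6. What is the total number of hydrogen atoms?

21

Atom tally by fragment:
  CH3 → C:1 H:3
  CH(CH3) → C:2 H:4
  CH2 → C:1 H:2
  CH(Cl) → C:1 H:1 Cl:1
  CH(CH(CH3)2) → C:4 H:8
  CH2OH → C:1 H:3 O:1
Element totals:
  C: 10
  H: 21
  Cl: 1
  O: 1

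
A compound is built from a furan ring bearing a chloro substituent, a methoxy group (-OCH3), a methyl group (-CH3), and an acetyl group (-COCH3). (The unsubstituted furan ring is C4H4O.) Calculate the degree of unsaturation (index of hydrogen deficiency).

Atom tally by fragment:
  furan ring core → C:4 H:4 O:1
  (− 4 ring H displaced by substituents)
  + Cl → Cl:1
  + OCH3 → C:1 H:3 O:1
  + CH3 → C:1 H:3
  + COCH3 → C:2 H:3 O:1
Element totals:
  C: 8
  H: 9
  Cl: 1
  O: 3
Molecular formula: C8H9ClO3.
DoU = (2C + 2 + N − H − X) / 2 = (2·8 + 2 + 0 − 9 − 1) / 2 = 4.

4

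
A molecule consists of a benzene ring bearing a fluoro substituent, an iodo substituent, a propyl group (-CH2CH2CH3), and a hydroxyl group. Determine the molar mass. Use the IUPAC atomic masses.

Atom tally by fragment:
  benzene ring core → C:6 H:6
  (− 4 ring H displaced by substituents)
  + F → F:1
  + I → I:1
  + CH2CH2CH3 → C:3 H:7
  + OH → O:1 H:1
Element totals:
  C: 9
  H: 10
  F: 1
  I: 1
  O: 1
Molecular formula: C9H10FIO.
  M = 9(12.011) + 10(1.008) + 18.998 + 126.904 + 15.999
    = 108.099 + 10.080 + 18.998 + 126.904 + 15.999 = 280.080

280.08 g/mol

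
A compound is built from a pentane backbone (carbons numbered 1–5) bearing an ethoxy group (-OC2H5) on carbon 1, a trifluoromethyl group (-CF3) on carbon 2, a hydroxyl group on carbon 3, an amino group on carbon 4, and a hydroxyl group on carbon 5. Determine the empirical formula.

Atom tally by fragment:
  C2H5OCH2 → C:3 H:7 O:1
  CH(CF3) → C:2 H:1 F:3
  CH(OH) → C:1 H:2 O:1
  CH(NH2) → C:1 H:3 N:1
  CH2OH → C:1 H:3 O:1
Element totals:
  C: 8
  H: 16
  F: 3
  N: 1
  O: 3
Molecular formula: C8H16F3NO3.
gcd of subscripts (8, 3, 16, 1, 3) = 1, so the empirical formula equals the molecular formula.

C8H16F3NO3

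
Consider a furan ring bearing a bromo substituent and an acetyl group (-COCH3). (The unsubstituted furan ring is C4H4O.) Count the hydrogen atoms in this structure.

Atom tally by fragment:
  furan ring core → C:4 H:4 O:1
  (− 2 ring H displaced by substituents)
  + Br → Br:1
  + COCH3 → C:2 H:3 O:1
Element totals:
  C: 6
  H: 5
  Br: 1
  O: 2

5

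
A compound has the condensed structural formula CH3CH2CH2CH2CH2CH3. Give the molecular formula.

Element totals:
  C: 6
  H: 14

C6H14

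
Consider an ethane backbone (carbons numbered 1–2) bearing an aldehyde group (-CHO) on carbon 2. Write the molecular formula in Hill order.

Atom tally by fragment:
  CH3 → C:1 H:3
  CH2CHO → C:2 H:3 O:1
Element totals:
  C: 3
  H: 6
  O: 1

C3H6O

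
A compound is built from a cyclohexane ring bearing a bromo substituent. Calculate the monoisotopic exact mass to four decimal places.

162.0044

Atom tally by fragment:
  cyclohexane ring core → C:6 H:12
  (− 1 ring H displaced by substituents)
  + Br → Br:1
Element totals:
  C: 6
  H: 11
  Br: 1
Molecular formula: C6H11Br.
  M = 6(12.0) + 11(1.007825) + 78.918338
    = 72.000000 + 11.086075 + 78.918338 = 162.004413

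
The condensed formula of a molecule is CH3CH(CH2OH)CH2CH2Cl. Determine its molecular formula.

Atom tally by fragment:
  CH3 → C:1 H:3
  CH(CH2OH) → C:2 H:4 O:1
  CH2 → C:1 H:2
  CH2Cl → C:1 H:2 Cl:1
Element totals:
  C: 5
  H: 11
  Cl: 1
  O: 1

C5H11ClO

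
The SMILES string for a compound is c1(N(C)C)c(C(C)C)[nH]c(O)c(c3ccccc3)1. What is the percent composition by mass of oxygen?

Atom tally by fragment:
  pyrrole ring core → C:4 H:5 N:1
  (− 4 ring H displaced by substituents)
  + N(CH3)2 → N:1 C:2 H:6
  + CH(CH3)2 → C:3 H:7
  + OH → O:1 H:1
  + C6H5 → C:6 H:5
Element totals:
  C: 15
  H: 20
  N: 2
  O: 1
Molecular formula: C15H20N2O.
Molar mass = 244.338 g/mol.
Mass from O: 1 × 15.999 = 15.999 g/mol.
%O = 15.999 / 244.338 × 100 = 6.55%.

6.55%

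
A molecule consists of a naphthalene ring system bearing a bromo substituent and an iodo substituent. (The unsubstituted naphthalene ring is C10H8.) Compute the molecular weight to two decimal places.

Atom tally by fragment:
  naphthalene ring system core → C:10 H:8
  (− 2 ring H displaced by substituents)
  + Br → Br:1
  + I → I:1
Element totals:
  C: 10
  H: 6
  Br: 1
  I: 1
Molecular formula: C10H6BrI.
  M = 10(12.011) + 6(1.008) + 79.904 + 126.904
    = 120.110 + 6.048 + 79.904 + 126.904 = 332.966

332.97 g/mol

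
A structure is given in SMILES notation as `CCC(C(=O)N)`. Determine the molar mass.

Atom tally by fragment:
  CH3 → C:1 H:3
  CH2 → C:1 H:2
  CH2CONH2 → C:2 H:4 O:1 N:1
Element totals:
  C: 4
  H: 9
  N: 1
  O: 1
Molecular formula: C4H9NO.
  M = 4(12.011) + 9(1.008) + 14.007 + 15.999
    = 48.044 + 9.072 + 14.007 + 15.999 = 87.122

87.12 g/mol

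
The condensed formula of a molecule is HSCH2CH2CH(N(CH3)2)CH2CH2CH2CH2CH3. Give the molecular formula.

Element totals:
  C: 10
  H: 23
  N: 1
  S: 1

C10H23NS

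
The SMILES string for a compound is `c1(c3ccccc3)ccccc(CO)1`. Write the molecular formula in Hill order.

C13H12O

Atom tally by fragment:
  benzene ring core → C:6 H:6
  (− 2 ring H displaced by substituents)
  + C6H5 → C:6 H:5
  + CH2OH → C:1 H:3 O:1
Element totals:
  C: 13
  H: 12
  O: 1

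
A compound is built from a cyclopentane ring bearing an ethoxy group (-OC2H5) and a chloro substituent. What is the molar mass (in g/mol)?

148.63 g/mol

Atom tally by fragment:
  cyclopentane ring core → C:5 H:10
  (− 2 ring H displaced by substituents)
  + OC2H5 → C:2 H:5 O:1
  + Cl → Cl:1
Element totals:
  C: 7
  H: 13
  Cl: 1
  O: 1
Molecular formula: C7H13ClO.
  M = 7(12.011) + 13(1.008) + 35.45 + 15.999
    = 84.077 + 13.104 + 35.450 + 15.999 = 148.630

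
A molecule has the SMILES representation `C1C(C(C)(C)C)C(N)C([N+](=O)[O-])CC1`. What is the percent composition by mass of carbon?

Atom tally by fragment:
  cyclohexane ring core → C:6 H:12
  (− 3 ring H displaced by substituents)
  + C(CH3)3 → C:4 H:9
  + NH2 → N:1 H:2
  + NO2 → N:1 O:2
Element totals:
  C: 10
  H: 20
  N: 2
  O: 2
Molecular formula: C10H20N2O2.
Molar mass = 200.282 g/mol.
Mass from C: 10 × 12.011 = 120.110 g/mol.
%C = 120.110 / 200.282 × 100 = 59.97%.

59.97%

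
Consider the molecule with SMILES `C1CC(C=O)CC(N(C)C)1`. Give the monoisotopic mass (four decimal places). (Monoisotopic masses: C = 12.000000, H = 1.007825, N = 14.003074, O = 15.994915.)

141.1154

Atom tally by fragment:
  cyclopentane ring core → C:5 H:10
  (− 2 ring H displaced by substituents)
  + CHO → C:1 H:1 O:1
  + N(CH3)2 → N:1 C:2 H:6
Element totals:
  C: 8
  H: 15
  N: 1
  O: 1
Molecular formula: C8H15NO.
  M = 8(12.0) + 15(1.007825) + 14.003074 + 15.994915
    = 96.000000 + 15.117375 + 14.003074 + 15.994915 = 141.115364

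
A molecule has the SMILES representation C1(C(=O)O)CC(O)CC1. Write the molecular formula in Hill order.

C6H10O3

Atom tally by fragment:
  cyclopentane ring core → C:5 H:10
  (− 2 ring H displaced by substituents)
  + COOH → C:1 H:1 O:2
  + OH → O:1 H:1
Element totals:
  C: 6
  H: 10
  O: 3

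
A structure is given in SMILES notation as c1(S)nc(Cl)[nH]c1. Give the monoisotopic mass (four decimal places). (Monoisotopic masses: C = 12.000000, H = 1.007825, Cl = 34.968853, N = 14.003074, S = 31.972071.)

Atom tally by fragment:
  imidazole ring core → C:3 H:4 N:2
  (− 2 ring H displaced by substituents)
  + SH → S:1 H:1
  + Cl → Cl:1
Element totals:
  C: 3
  H: 3
  Cl: 1
  N: 2
  S: 1
Molecular formula: C3H3ClN2S.
  M = 3(12.0) + 3(1.007825) + 34.968853 + 2(14.003074) + 31.972071
    = 36.000000 + 3.023475 + 34.968853 + 28.006148 + 31.972071 = 133.970547

133.9705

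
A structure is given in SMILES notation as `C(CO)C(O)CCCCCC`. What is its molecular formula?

C9H20O2

Atom tally by fragment:
  HOCH2CH2 → C:2 H:5 O:1
  CH(OH) → C:1 H:2 O:1
  CH2 → C:1 H:2
  CH2 → C:1 H:2
  CH2 → C:1 H:2
  CH2 → C:1 H:2
  CH2 → C:1 H:2
  CH3 → C:1 H:3
Element totals:
  C: 9
  H: 20
  O: 2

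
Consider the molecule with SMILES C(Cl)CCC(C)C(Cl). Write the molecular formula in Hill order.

Atom tally by fragment:
  ClCH2 → C:1 H:2 Cl:1
  CH2 → C:1 H:2
  CH2 → C:1 H:2
  CH(CH3) → C:2 H:4
  CH2Cl → C:1 H:2 Cl:1
Element totals:
  C: 6
  H: 12
  Cl: 2

C6H12Cl2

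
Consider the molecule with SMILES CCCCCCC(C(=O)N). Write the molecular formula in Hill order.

Atom tally by fragment:
  CH3 → C:1 H:3
  CH2 → C:1 H:2
  CH2 → C:1 H:2
  CH2 → C:1 H:2
  CH2 → C:1 H:2
  CH2 → C:1 H:2
  CH2CONH2 → C:2 H:4 O:1 N:1
Element totals:
  C: 8
  H: 17
  N: 1
  O: 1

C8H17NO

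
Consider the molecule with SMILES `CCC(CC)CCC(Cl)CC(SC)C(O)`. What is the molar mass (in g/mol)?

252.84 g/mol

Atom tally by fragment:
  CH3 → C:1 H:3
  CH2 → C:1 H:2
  CH(C2H5) → C:3 H:6
  CH2 → C:1 H:2
  CH2 → C:1 H:2
  CH(Cl) → C:1 H:1 Cl:1
  CH2 → C:1 H:2
  CH(SCH3) → C:2 H:4 S:1
  CH2OH → C:1 H:3 O:1
Element totals:
  C: 12
  H: 25
  Cl: 1
  O: 1
  S: 1
Molecular formula: C12H25ClOS.
  M = 12(12.011) + 25(1.008) + 35.45 + 15.999 + 32.06
    = 144.132 + 25.200 + 35.450 + 15.999 + 32.060 = 252.841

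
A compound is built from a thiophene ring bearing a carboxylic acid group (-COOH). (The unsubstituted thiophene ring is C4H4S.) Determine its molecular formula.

C5H4O2S

Atom tally by fragment:
  thiophene ring core → C:4 H:4 S:1
  (− 1 ring H displaced by substituents)
  + COOH → C:1 H:1 O:2
Element totals:
  C: 5
  H: 4
  O: 2
  S: 1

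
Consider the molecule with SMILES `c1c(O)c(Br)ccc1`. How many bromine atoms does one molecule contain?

1

Atom tally by fragment:
  benzene ring core → C:6 H:6
  (− 2 ring H displaced by substituents)
  + OH → O:1 H:1
  + Br → Br:1
Element totals:
  C: 6
  H: 5
  Br: 1
  O: 1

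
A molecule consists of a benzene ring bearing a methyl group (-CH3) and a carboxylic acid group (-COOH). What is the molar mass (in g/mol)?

136.15 g/mol

Atom tally by fragment:
  benzene ring core → C:6 H:6
  (− 2 ring H displaced by substituents)
  + CH3 → C:1 H:3
  + COOH → C:1 H:1 O:2
Element totals:
  C: 8
  H: 8
  O: 2
Molecular formula: C8H8O2.
  M = 8(12.011) + 8(1.008) + 2(15.999)
    = 96.088 + 8.064 + 31.998 = 136.150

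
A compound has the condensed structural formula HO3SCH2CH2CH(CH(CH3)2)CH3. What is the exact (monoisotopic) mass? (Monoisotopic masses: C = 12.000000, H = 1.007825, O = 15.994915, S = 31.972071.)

Element totals:
  C: 7
  H: 16
  O: 3
  S: 1
Molecular formula: C7H16O3S.
  M = 7(12.0) + 16(1.007825) + 3(15.994915) + 31.972071
    = 84.000000 + 16.125200 + 47.984745 + 31.972071 = 180.082016

180.0820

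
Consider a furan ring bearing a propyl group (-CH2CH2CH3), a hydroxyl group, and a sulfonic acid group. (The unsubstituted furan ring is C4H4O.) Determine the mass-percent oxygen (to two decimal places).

Atom tally by fragment:
  furan ring core → C:4 H:4 O:1
  (− 3 ring H displaced by substituents)
  + CH2CH2CH3 → C:3 H:7
  + OH → O:1 H:1
  + SO3H → S:1 O:3 H:1
Element totals:
  C: 7
  H: 10
  O: 5
  S: 1
Molecular formula: C7H10O5S.
Molar mass = 206.212 g/mol.
Mass from O: 5 × 15.999 = 79.995 g/mol.
%O = 79.995 / 206.212 × 100 = 38.79%.

38.79%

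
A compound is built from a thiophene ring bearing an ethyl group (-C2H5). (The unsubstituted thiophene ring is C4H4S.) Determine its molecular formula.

Atom tally by fragment:
  thiophene ring core → C:4 H:4 S:1
  (− 1 ring H displaced by substituents)
  + C2H5 → C:2 H:5
Element totals:
  C: 6
  H: 8
  S: 1

C6H8S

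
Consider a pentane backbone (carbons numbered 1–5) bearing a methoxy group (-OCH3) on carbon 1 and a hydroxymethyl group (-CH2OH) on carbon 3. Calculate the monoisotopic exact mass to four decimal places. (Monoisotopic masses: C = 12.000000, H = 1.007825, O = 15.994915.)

132.1150

Atom tally by fragment:
  CH3OCH2 → C:2 H:5 O:1
  CH2 → C:1 H:2
  CH(CH2OH) → C:2 H:4 O:1
  CH2 → C:1 H:2
  CH3 → C:1 H:3
Element totals:
  C: 7
  H: 16
  O: 2
Molecular formula: C7H16O2.
  M = 7(12.0) + 16(1.007825) + 2(15.994915)
    = 84.000000 + 16.125200 + 31.989830 = 132.115030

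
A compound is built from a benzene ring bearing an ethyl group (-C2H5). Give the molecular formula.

C8H10

Atom tally by fragment:
  benzene ring core → C:6 H:6
  (− 1 ring H displaced by substituents)
  + C2H5 → C:2 H:5
Element totals:
  C: 8
  H: 10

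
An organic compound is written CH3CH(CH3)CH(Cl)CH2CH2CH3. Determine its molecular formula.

C7H15Cl

Element totals:
  C: 7
  H: 15
  Cl: 1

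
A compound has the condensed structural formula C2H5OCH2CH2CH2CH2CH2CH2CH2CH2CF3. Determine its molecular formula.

C11H21F3O

Atom tally by fragment:
  C2H5OCH2 → C:3 H:7 O:1
  CH2 → C:1 H:2
  CH2 → C:1 H:2
  CH2 → C:1 H:2
  CH2 → C:1 H:2
  CH2 → C:1 H:2
  CH2 → C:1 H:2
  CH2CF3 → C:2 H:2 F:3
Element totals:
  C: 11
  H: 21
  F: 3
  O: 1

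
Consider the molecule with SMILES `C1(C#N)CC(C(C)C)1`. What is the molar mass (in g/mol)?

109.17 g/mol

Atom tally by fragment:
  cyclopropane ring core → C:3 H:6
  (− 2 ring H displaced by substituents)
  + CN → C:1 N:1
  + CH(CH3)2 → C:3 H:7
Element totals:
  C: 7
  H: 11
  N: 1
Molecular formula: C7H11N.
  M = 7(12.011) + 11(1.008) + 14.007
    = 84.077 + 11.088 + 14.007 = 109.172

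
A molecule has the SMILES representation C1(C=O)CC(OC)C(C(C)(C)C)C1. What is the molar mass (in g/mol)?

184.28 g/mol

Atom tally by fragment:
  cyclopentane ring core → C:5 H:10
  (− 3 ring H displaced by substituents)
  + CHO → C:1 H:1 O:1
  + OCH3 → C:1 H:3 O:1
  + C(CH3)3 → C:4 H:9
Element totals:
  C: 11
  H: 20
  O: 2
Molecular formula: C11H20O2.
  M = 11(12.011) + 20(1.008) + 2(15.999)
    = 132.121 + 20.160 + 31.998 = 184.279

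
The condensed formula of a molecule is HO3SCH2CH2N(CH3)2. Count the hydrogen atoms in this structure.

Atom tally by fragment:
  HO3SCH2 → C:1 H:3 S:1 O:3
  CH2N(CH3)2 → C:3 H:8 N:1
Element totals:
  C: 4
  H: 11
  N: 1
  O: 3
  S: 1

11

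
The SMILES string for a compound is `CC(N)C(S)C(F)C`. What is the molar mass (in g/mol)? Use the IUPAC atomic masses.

137.22 g/mol

Atom tally by fragment:
  CH3 → C:1 H:3
  CH(NH2) → C:1 H:3 N:1
  CH(SH) → C:1 H:2 S:1
  CH(F) → C:1 H:1 F:1
  CH3 → C:1 H:3
Element totals:
  C: 5
  H: 12
  F: 1
  N: 1
  S: 1
Molecular formula: C5H12FNS.
  M = 5(12.011) + 12(1.008) + 18.998 + 14.007 + 32.06
    = 60.055 + 12.096 + 18.998 + 14.007 + 32.060 = 137.216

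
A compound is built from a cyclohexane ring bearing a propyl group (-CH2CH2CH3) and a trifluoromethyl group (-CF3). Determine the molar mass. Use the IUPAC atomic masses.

194.24 g/mol

Atom tally by fragment:
  cyclohexane ring core → C:6 H:12
  (− 2 ring H displaced by substituents)
  + CH2CH2CH3 → C:3 H:7
  + CF3 → C:1 F:3
Element totals:
  C: 10
  H: 17
  F: 3
Molecular formula: C10H17F3.
  M = 10(12.011) + 17(1.008) + 3(18.998)
    = 120.110 + 17.136 + 56.994 = 194.240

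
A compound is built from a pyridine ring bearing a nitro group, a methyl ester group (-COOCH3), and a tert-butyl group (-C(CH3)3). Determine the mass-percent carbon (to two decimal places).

55.46%

Atom tally by fragment:
  pyridine ring core → C:5 H:5 N:1
  (− 3 ring H displaced by substituents)
  + NO2 → N:1 O:2
  + COOCH3 → C:2 H:3 O:2
  + C(CH3)3 → C:4 H:9
Element totals:
  C: 11
  H: 14
  N: 2
  O: 4
Molecular formula: C11H14N2O4.
Molar mass = 238.243 g/mol.
Mass from C: 11 × 12.011 = 132.121 g/mol.
%C = 132.121 / 238.243 × 100 = 55.46%.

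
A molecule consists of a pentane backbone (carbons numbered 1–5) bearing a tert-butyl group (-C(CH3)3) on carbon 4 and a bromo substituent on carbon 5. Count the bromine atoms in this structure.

1

Atom tally by fragment:
  CH3 → C:1 H:3
  CH2 → C:1 H:2
  CH2 → C:1 H:2
  CH(C(CH3)3) → C:5 H:10
  CH2Br → C:1 H:2 Br:1
Element totals:
  C: 9
  H: 19
  Br: 1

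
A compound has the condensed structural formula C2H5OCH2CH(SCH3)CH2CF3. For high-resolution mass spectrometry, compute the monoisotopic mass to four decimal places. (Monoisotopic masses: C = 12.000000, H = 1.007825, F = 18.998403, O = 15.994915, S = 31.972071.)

Atom tally by fragment:
  C2H5OCH2 → C:3 H:7 O:1
  CH(SCH3) → C:2 H:4 S:1
  CH2CF3 → C:2 H:2 F:3
Element totals:
  C: 7
  H: 13
  F: 3
  O: 1
  S: 1
Molecular formula: C7H13F3OS.
  M = 7(12.0) + 13(1.007825) + 3(18.998403) + 15.994915 + 31.972071
    = 84.000000 + 13.101725 + 56.995209 + 15.994915 + 31.972071 = 202.063920

202.0639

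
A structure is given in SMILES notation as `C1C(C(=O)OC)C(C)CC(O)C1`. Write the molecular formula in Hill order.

C9H16O3

Atom tally by fragment:
  cyclohexane ring core → C:6 H:12
  (− 3 ring H displaced by substituents)
  + COOCH3 → C:2 H:3 O:2
  + CH3 → C:1 H:3
  + OH → O:1 H:1
Element totals:
  C: 9
  H: 16
  O: 3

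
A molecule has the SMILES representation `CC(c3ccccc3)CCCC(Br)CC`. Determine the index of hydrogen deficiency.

Atom tally by fragment:
  CH3 → C:1 H:3
  CH(C6H5) → C:7 H:6
  CH2 → C:1 H:2
  CH2 → C:1 H:2
  CH2 → C:1 H:2
  CH(Br) → C:1 H:1 Br:1
  CH2 → C:1 H:2
  CH3 → C:1 H:3
Element totals:
  C: 14
  H: 21
  Br: 1
Molecular formula: C14H21Br.
DoU = (2C + 2 + N − H − X) / 2 = (2·14 + 2 + 0 − 21 − 1) / 2 = 4.

4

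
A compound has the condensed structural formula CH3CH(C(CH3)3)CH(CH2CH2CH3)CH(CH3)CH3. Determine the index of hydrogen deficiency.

0

Element totals:
  C: 13
  H: 28
Molecular formula: C13H28.
DoU = (2C + 2 + N − H − X) / 2 = (2·13 + 2 + 0 − 28 − 0) / 2 = 0.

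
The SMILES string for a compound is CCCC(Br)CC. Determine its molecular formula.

Atom tally by fragment:
  CH3 → C:1 H:3
  CH2 → C:1 H:2
  CH2 → C:1 H:2
  CH(Br) → C:1 H:1 Br:1
  CH2 → C:1 H:2
  CH3 → C:1 H:3
Element totals:
  C: 6
  H: 13
  Br: 1

C6H13Br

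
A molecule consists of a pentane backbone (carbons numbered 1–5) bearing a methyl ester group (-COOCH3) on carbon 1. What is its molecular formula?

Atom tally by fragment:
  CH3OOCCH2 → C:3 H:5 O:2
  CH2 → C:1 H:2
  CH2 → C:1 H:2
  CH2 → C:1 H:2
  CH3 → C:1 H:3
Element totals:
  C: 7
  H: 14
  O: 2

C7H14O2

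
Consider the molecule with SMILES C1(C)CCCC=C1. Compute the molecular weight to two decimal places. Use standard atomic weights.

96.17 g/mol

Atom tally by fragment:
  cyclohexene ring core → C:6 H:10
  (− 1 ring H displaced by substituents)
  + CH3 → C:1 H:3
Element totals:
  C: 7
  H: 12
Molecular formula: C7H12.
  M = 7(12.011) + 12(1.008)
    = 84.077 + 12.096 = 96.173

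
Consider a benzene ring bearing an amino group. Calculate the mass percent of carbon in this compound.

77.38%

Atom tally by fragment:
  benzene ring core → C:6 H:6
  (− 1 ring H displaced by substituents)
  + NH2 → N:1 H:2
Element totals:
  C: 6
  H: 7
  N: 1
Molecular formula: C6H7N.
Molar mass = 93.129 g/mol.
Mass from C: 6 × 12.011 = 72.066 g/mol.
%C = 72.066 / 93.129 × 100 = 77.38%.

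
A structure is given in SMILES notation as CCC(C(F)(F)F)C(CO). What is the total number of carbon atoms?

Atom tally by fragment:
  CH3 → C:1 H:3
  CH2 → C:1 H:2
  CH(CF3) → C:2 H:1 F:3
  CH2CH2OH → C:2 H:5 O:1
Element totals:
  C: 6
  H: 11
  F: 3
  O: 1

6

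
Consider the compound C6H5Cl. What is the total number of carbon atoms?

6

Element totals:
  C: 6
  H: 5
  Cl: 1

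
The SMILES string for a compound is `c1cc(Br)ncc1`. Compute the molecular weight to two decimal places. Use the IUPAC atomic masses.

Atom tally by fragment:
  pyridine ring core → C:5 H:5 N:1
  (− 1 ring H displaced by substituents)
  + Br → Br:1
Element totals:
  C: 5
  H: 4
  Br: 1
  N: 1
Molecular formula: C5H4BrN.
  M = 5(12.011) + 4(1.008) + 79.904 + 14.007
    = 60.055 + 4.032 + 79.904 + 14.007 = 157.998

158.00 g/mol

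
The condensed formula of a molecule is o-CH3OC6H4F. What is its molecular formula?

C7H7FO

Element totals:
  C: 7
  H: 7
  F: 1
  O: 1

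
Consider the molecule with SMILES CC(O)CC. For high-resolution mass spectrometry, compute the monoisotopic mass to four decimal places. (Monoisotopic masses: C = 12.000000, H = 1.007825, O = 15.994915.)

74.0732

Atom tally by fragment:
  CH3 → C:1 H:3
  CH(OH) → C:1 H:2 O:1
  CH2 → C:1 H:2
  CH3 → C:1 H:3
Element totals:
  C: 4
  H: 10
  O: 1
Molecular formula: C4H10O.
  M = 4(12.0) + 10(1.007825) + 15.994915
    = 48.000000 + 10.078250 + 15.994915 = 74.073165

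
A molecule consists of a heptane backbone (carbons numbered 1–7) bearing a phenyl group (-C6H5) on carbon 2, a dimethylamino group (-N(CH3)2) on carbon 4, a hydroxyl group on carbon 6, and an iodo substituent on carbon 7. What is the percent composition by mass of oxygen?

4.43%

Atom tally by fragment:
  CH3 → C:1 H:3
  CH(C6H5) → C:7 H:6
  CH2 → C:1 H:2
  CH(N(CH3)2) → C:3 H:7 N:1
  CH2 → C:1 H:2
  CH(OH) → C:1 H:2 O:1
  CH2I → C:1 H:2 I:1
Element totals:
  C: 15
  H: 24
  I: 1
  N: 1
  O: 1
Molecular formula: C15H24INO.
Molar mass = 361.267 g/mol.
Mass from O: 1 × 15.999 = 15.999 g/mol.
%O = 15.999 / 361.267 × 100 = 4.43%.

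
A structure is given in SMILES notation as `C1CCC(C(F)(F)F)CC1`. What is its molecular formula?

Atom tally by fragment:
  cyclohexane ring core → C:6 H:12
  (− 1 ring H displaced by substituents)
  + CF3 → C:1 F:3
Element totals:
  C: 7
  H: 11
  F: 3

C7H11F3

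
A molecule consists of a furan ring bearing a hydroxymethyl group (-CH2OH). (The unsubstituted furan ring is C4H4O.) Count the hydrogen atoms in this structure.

Atom tally by fragment:
  furan ring core → C:4 H:4 O:1
  (− 1 ring H displaced by substituents)
  + CH2OH → C:1 H:3 O:1
Element totals:
  C: 5
  H: 6
  O: 2

6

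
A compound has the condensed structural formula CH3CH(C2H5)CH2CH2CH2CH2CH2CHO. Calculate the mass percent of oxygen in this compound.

10.24%

Element totals:
  C: 10
  H: 20
  O: 1
Molecular formula: C10H20O.
Molar mass = 156.269 g/mol.
Mass from O: 1 × 15.999 = 15.999 g/mol.
%O = 15.999 / 156.269 × 100 = 10.24%.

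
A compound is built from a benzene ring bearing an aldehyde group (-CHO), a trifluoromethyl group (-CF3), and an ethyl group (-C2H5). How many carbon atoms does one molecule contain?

Atom tally by fragment:
  benzene ring core → C:6 H:6
  (− 3 ring H displaced by substituents)
  + CHO → C:1 H:1 O:1
  + CF3 → C:1 F:3
  + C2H5 → C:2 H:5
Element totals:
  C: 10
  H: 9
  F: 3
  O: 1

10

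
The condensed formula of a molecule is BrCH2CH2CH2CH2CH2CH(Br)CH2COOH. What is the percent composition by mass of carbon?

Element totals:
  C: 8
  H: 14
  Br: 2
  O: 2
Molecular formula: C8H14Br2O2.
Molar mass = 302.006 g/mol.
Mass from C: 8 × 12.011 = 96.088 g/mol.
%C = 96.088 / 302.006 × 100 = 31.82%.

31.82%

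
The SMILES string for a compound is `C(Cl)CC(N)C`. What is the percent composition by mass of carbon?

44.66%

Atom tally by fragment:
  ClCH2 → C:1 H:2 Cl:1
  CH2 → C:1 H:2
  CH(NH2) → C:1 H:3 N:1
  CH3 → C:1 H:3
Element totals:
  C: 4
  H: 10
  Cl: 1
  N: 1
Molecular formula: C4H10ClN.
Molar mass = 107.581 g/mol.
Mass from C: 4 × 12.011 = 48.044 g/mol.
%C = 48.044 / 107.581 × 100 = 44.66%.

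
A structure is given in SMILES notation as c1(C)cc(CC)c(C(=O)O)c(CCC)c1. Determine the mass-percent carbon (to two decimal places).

75.69%

Atom tally by fragment:
  benzene ring core → C:6 H:6
  (− 4 ring H displaced by substituents)
  + CH3 → C:1 H:3
  + C2H5 → C:2 H:5
  + COOH → C:1 H:1 O:2
  + CH2CH2CH3 → C:3 H:7
Element totals:
  C: 13
  H: 18
  O: 2
Molecular formula: C13H18O2.
Molar mass = 206.285 g/mol.
Mass from C: 13 × 12.011 = 156.143 g/mol.
%C = 156.143 / 206.285 × 100 = 75.69%.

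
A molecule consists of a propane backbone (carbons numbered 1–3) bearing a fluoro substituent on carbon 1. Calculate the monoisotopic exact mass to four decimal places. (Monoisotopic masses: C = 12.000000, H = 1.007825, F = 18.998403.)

62.0532

Atom tally by fragment:
  FCH2 → C:1 H:2 F:1
  CH2 → C:1 H:2
  CH3 → C:1 H:3
Element totals:
  C: 3
  H: 7
  F: 1
Molecular formula: C3H7F.
  M = 3(12.0) + 7(1.007825) + 18.998403
    = 36.000000 + 7.054775 + 18.998403 = 62.053178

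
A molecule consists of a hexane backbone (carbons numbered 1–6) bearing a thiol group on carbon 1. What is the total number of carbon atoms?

6

Atom tally by fragment:
  HSCH2 → C:1 H:3 S:1
  CH2 → C:1 H:2
  CH2 → C:1 H:2
  CH2 → C:1 H:2
  CH2 → C:1 H:2
  CH3 → C:1 H:3
Element totals:
  C: 6
  H: 14
  S: 1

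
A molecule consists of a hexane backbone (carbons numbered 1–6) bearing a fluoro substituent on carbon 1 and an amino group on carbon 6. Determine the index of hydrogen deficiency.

Atom tally by fragment:
  FCH2 → C:1 H:2 F:1
  CH2 → C:1 H:2
  CH2 → C:1 H:2
  CH2 → C:1 H:2
  CH2 → C:1 H:2
  CH2NH2 → C:1 H:4 N:1
Element totals:
  C: 6
  H: 14
  F: 1
  N: 1
Molecular formula: C6H14FN.
DoU = (2C + 2 + N − H − X) / 2 = (2·6 + 2 + 1 − 14 − 1) / 2 = 0.

0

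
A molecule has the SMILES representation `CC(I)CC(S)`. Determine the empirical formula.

C4H9IS

Atom tally by fragment:
  CH3 → C:1 H:3
  CH(I) → C:1 H:1 I:1
  CH2 → C:1 H:2
  CH2SH → C:1 H:3 S:1
Element totals:
  C: 4
  H: 9
  I: 1
  S: 1
Molecular formula: C4H9IS.
gcd of subscripts (4, 9, 1, 1) = 1, so the empirical formula equals the molecular formula.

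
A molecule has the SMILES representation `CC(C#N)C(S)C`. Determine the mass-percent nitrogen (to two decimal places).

Atom tally by fragment:
  CH3 → C:1 H:3
  CH(CN) → C:2 H:1 N:1
  CH(SH) → C:1 H:2 S:1
  CH3 → C:1 H:3
Element totals:
  C: 5
  H: 9
  N: 1
  S: 1
Molecular formula: C5H9NS.
Molar mass = 115.194 g/mol.
Mass from N: 1 × 14.007 = 14.007 g/mol.
%N = 14.007 / 115.194 × 100 = 12.16%.

12.16%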